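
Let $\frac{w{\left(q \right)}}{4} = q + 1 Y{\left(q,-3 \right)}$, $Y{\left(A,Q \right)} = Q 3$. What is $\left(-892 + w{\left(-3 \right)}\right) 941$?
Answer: $-884540$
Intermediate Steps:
$Y{\left(A,Q \right)} = 3 Q$
$w{\left(q \right)} = -36 + 4 q$ ($w{\left(q \right)} = 4 \left(q + 1 \cdot 3 \left(-3\right)\right) = 4 \left(q + 1 \left(-9\right)\right) = 4 \left(q - 9\right) = 4 \left(-9 + q\right) = -36 + 4 q$)
$\left(-892 + w{\left(-3 \right)}\right) 941 = \left(-892 + \left(-36 + 4 \left(-3\right)\right)\right) 941 = \left(-892 - 48\right) 941 = \left(-940\right) 941 = -884540$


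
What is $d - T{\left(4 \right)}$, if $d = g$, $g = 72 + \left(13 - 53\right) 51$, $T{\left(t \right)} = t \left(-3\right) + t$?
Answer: $-1960$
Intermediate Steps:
$T{\left(t \right)} = - 2 t$ ($T{\left(t \right)} = - 3 t + t = - 2 t$)
$g = -1968$ ($g = 72 + \left(13 - 53\right) 51 = 72 - 2040 = -1968$)
$d = -1968$
$d - T{\left(4 \right)} = -1968 - \left(-2\right) 4 = -1968 - -8 = -1968 + 8 = -1960$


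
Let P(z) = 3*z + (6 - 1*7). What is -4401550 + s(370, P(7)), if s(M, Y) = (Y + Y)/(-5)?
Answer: -4401558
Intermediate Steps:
P(z) = -1 + 3*z (P(z) = 3*z + (6 - 7) = 3*z - 1 = -1 + 3*z)
s(M, Y) = -2*Y/5 (s(M, Y) = (2*Y)*(-⅕) = -2*Y/5)
-4401550 + s(370, P(7)) = -4401550 - 2*(-1 + 3*7)/5 = -4401550 - 2*(-1 + 21)/5 = -4401550 - ⅖*20 = -4401550 - 8 = -4401558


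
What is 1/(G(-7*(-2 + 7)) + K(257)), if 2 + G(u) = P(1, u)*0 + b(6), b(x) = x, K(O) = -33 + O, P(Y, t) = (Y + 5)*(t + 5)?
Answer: 1/228 ≈ 0.0043860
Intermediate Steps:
P(Y, t) = (5 + Y)*(5 + t)
G(u) = 4 (G(u) = -2 + ((25 + 5*1 + 5*u + 1*u)*0 + 6) = -2 + ((25 + 5 + 5*u + u)*0 + 6) = -2 + ((30 + 6*u)*0 + 6) = -2 + (0 + 6) = -2 + 6 = 4)
1/(G(-7*(-2 + 7)) + K(257)) = 1/(4 + (-33 + 257)) = 1/(4 + 224) = 1/228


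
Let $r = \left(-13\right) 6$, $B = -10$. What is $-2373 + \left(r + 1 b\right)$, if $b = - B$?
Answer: $-2441$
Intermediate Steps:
$b = 10$ ($b = \left(-1\right) \left(-10\right) = 10$)
$r = -78$
$-2373 + \left(r + 1 b\right) = -2373 + \left(-78 + 1 \cdot 10\right) = -2373 + \left(-78 + 10\right) = -2373 - 68 = -2441$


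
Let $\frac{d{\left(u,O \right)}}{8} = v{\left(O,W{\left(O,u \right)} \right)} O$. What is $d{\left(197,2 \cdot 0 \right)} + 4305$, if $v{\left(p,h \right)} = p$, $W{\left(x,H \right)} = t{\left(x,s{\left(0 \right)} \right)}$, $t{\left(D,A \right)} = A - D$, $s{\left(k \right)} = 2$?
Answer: $4305$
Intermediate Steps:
$W{\left(x,H \right)} = 2 - x$
$d{\left(u,O \right)} = 8 O^{2}$ ($d{\left(u,O \right)} = 8 O O = 8 O^{2}$)
$d{\left(197,2 \cdot 0 \right)} + 4305 = 8 \left(2 \cdot 0\right)^{2} + 4305 = 8 \cdot 0^{2} + 4305 = 8 \cdot 0 + 4305 = 0 + 4305 = 4305$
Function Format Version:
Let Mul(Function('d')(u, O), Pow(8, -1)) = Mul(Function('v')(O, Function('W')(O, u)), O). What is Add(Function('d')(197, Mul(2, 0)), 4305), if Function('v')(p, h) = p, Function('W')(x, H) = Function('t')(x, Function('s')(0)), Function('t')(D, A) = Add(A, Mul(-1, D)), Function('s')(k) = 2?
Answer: 4305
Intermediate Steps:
Function('W')(x, H) = Add(2, Mul(-1, x))
Function('d')(u, O) = Mul(8, Pow(O, 2)) (Function('d')(u, O) = Mul(8, Mul(O, O)) = Mul(8, Pow(O, 2)))
Add(Function('d')(197, Mul(2, 0)), 4305) = Add(Mul(8, Pow(Mul(2, 0), 2)), 4305) = Add(Mul(8, Pow(0, 2)), 4305) = Add(Mul(8, 0), 4305) = Add(0, 4305) = 4305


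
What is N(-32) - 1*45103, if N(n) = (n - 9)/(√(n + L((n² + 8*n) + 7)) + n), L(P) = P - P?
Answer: -1488358/33 + 41*I*√2/264 ≈ -45102.0 + 0.21963*I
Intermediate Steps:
L(P) = 0
N(n) = (-9 + n)/(n + √n) (N(n) = (n - 9)/(√(n + 0) + n) = (-9 + n)/(√n + n) = (-9 + n)/(n + √n))
N(-32) - 1*45103 = (-9 - 32)/(-32 + √(-32)) - 1*45103 = -41/(-32 + 4*I*√2) - 45103 = -45103 - 41/(-32 + 4*I*√2)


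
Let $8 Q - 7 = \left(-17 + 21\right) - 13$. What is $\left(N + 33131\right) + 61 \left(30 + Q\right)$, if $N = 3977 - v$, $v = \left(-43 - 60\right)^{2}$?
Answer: $\frac{113255}{4} \approx 28314.0$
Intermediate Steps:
$Q = - \frac{1}{4}$ ($Q = \frac{7}{8} + \frac{\left(-17 + 21\right) - 13}{8} = \frac{7}{8} + \frac{4 - 13}{8} = \frac{7}{8} + \frac{1}{8} \left(-9\right) = \frac{7}{8} - \frac{9}{8} = - \frac{1}{4} \approx -0.25$)
$v = 10609$ ($v = \left(-103\right)^{2} = 10609$)
$N = -6632$ ($N = 3977 - 10609 = -6632$)
$\left(N + 33131\right) + 61 \left(30 + Q\right) = \left(-6632 + 33131\right) + 61 \left(30 - \frac{1}{4}\right) = 26499 + 61 \cdot \frac{119}{4} = 26499 + \frac{7259}{4} = \frac{113255}{4}$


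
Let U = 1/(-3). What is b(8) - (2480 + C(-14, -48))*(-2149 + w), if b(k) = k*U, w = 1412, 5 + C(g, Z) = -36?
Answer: 5392621/3 ≈ 1.7975e+6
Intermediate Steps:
C(g, Z) = -41 (C(g, Z) = -5 - 36 = -41)
U = -⅓ ≈ -0.33333
b(k) = -k/3 (b(k) = k*(-⅓) = -k/3)
b(8) - (2480 + C(-14, -48))*(-2149 + w) = -⅓*8 - (2480 - 41)*(-2149 + 1412) = -8/3 - 2439*(-737) = -8/3 - 1*(-1797543) = -8/3 + 1797543 = 5392621/3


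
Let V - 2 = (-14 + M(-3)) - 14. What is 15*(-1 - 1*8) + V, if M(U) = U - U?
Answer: -161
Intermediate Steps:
M(U) = 0
V = -26 (V = 2 + ((-14 + 0) - 14) = 2 + (-14 - 14) = 2 - 28 = -26)
15*(-1 - 1*8) + V = 15*(-1 - 1*8) - 26 = 15*(-1 - 8) - 26 = 15*(-9) - 26 = -135 - 26 = -161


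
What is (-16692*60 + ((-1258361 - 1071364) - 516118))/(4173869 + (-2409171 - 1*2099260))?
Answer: 3847363/334562 ≈ 11.500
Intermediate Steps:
(-16692*60 + ((-1258361 - 1071364) - 516118))/(4173869 + (-2409171 - 1*2099260)) = (-1001520 + (-2329725 - 516118))/(4173869 + (-2409171 - 2099260)) = (-1001520 - 2845843)/(4173869 - 4508431) = -3847363/(-334562) = -3847363*(-1/334562) = 3847363/334562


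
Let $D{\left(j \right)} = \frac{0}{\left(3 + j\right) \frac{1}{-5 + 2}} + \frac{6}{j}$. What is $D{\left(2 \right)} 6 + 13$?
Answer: $31$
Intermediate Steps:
$D{\left(j \right)} = \frac{6}{j}$ ($D{\left(j \right)} = \frac{0}{\left(3 + j\right) \frac{1}{-3}} + \frac{6}{j} = \frac{0}{\left(3 + j\right) \left(- \frac{1}{3}\right)} + \frac{6}{j} = \frac{0}{-1 - \frac{j}{3}} + \frac{6}{j} = 0 + \frac{6}{j} = \frac{6}{j}$)
$D{\left(2 \right)} 6 + 13 = \frac{6}{2} \cdot 6 + 13 = 6 \cdot \frac{1}{2} \cdot 6 + 13 = 3 \cdot 6 + 13 = 18 + 13 = 31$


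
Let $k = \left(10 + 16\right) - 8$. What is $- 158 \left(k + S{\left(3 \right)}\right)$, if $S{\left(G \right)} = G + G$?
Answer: $-3792$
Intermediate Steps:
$S{\left(G \right)} = 2 G$
$k = 18$ ($k = 26 - 8 = 18$)
$- 158 \left(k + S{\left(3 \right)}\right) = - 158 \left(18 + 2 \cdot 3\right) = - 158 \left(18 + 6\right) = \left(-158\right) 24 = -3792$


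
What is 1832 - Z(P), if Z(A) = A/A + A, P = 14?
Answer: 1817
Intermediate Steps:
Z(A) = 1 + A
1832 - Z(P) = 1832 - (1 + 14) = 1832 - 1*15 = 1832 - 15 = 1817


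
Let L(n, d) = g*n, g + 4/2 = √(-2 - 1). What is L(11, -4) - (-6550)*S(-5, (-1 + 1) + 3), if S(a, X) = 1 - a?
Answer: 39278 + 11*I*√3 ≈ 39278.0 + 19.053*I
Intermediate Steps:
g = -2 + I*√3 (g = -2 + √(-2 - 1) = -2 + √(-3) = -2 + I*√3 ≈ -2.0 + 1.732*I)
L(n, d) = n*(-2 + I*√3) (L(n, d) = (-2 + I*√3)*n = n*(-2 + I*√3))
L(11, -4) - (-6550)*S(-5, (-1 + 1) + 3) = 11*(-2 + I*√3) - (-6550)*(1 - 1*(-5)) = (-22 + 11*I*√3) - (-6550)*(1 + 5) = (-22 + 11*I*√3) - (-6550)*6 = (-22 + 11*I*√3) - 131*(-300) = (-22 + 11*I*√3) + 39300 = 39278 + 11*I*√3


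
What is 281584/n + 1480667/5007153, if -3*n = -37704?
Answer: 178567899151/7866237363 ≈ 22.701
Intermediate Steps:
n = 12568 (n = -⅓*(-37704) = 12568)
281584/n + 1480667/5007153 = 281584/12568 + 1480667/5007153 = 281584*(1/12568) + 1480667*(1/5007153) = 35198/1571 + 1480667/5007153 = 178567899151/7866237363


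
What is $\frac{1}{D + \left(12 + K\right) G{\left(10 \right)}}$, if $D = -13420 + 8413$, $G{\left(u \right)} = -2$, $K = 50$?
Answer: $- \frac{1}{5131} \approx -0.00019489$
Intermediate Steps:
$D = -5007$
$\frac{1}{D + \left(12 + K\right) G{\left(10 \right)}} = \frac{1}{-5007 + \left(12 + 50\right) \left(-2\right)} = \frac{1}{-5007 + 62 \left(-2\right)} = \frac{1}{-5007 - 124} = \frac{1}{-5131} = - \frac{1}{5131}$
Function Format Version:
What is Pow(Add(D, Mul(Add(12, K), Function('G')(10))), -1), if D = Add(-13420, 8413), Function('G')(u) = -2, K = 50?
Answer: Rational(-1, 5131) ≈ -0.00019489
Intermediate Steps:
D = -5007
Pow(Add(D, Mul(Add(12, K), Function('G')(10))), -1) = Pow(Add(-5007, Mul(Add(12, 50), -2)), -1) = Pow(Add(-5007, Mul(62, -2)), -1) = Pow(Add(-5007, -124), -1) = Pow(-5131, -1) = Rational(-1, 5131)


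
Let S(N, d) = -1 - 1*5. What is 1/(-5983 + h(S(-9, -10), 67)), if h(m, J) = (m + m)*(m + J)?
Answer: -1/6715 ≈ -0.00014892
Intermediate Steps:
S(N, d) = -6 (S(N, d) = -1 - 5 = -6)
h(m, J) = 2*m*(J + m) (h(m, J) = (2*m)*(J + m) = 2*m*(J + m))
1/(-5983 + h(S(-9, -10), 67)) = 1/(-5983 + 2*(-6)*(67 - 6)) = 1/(-5983 + 2*(-6)*61) = 1/(-5983 - 732) = 1/(-6715) = -1/6715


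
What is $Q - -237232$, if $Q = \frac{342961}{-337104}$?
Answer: $\frac{79971513167}{337104} \approx 2.3723 \cdot 10^{5}$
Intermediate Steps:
$Q = - \frac{342961}{337104}$ ($Q = 342961 \left(- \frac{1}{337104}\right) = - \frac{342961}{337104} \approx -1.0174$)
$Q - -237232 = - \frac{342961}{337104} - -237232 = - \frac{342961}{337104} + 237232 = \frac{79971513167}{337104}$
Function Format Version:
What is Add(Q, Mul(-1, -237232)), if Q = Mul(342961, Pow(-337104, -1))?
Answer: Rational(79971513167, 337104) ≈ 2.3723e+5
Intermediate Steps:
Q = Rational(-342961, 337104) (Q = Mul(342961, Rational(-1, 337104)) = Rational(-342961, 337104) ≈ -1.0174)
Add(Q, Mul(-1, -237232)) = Add(Rational(-342961, 337104), Mul(-1, -237232)) = Add(Rational(-342961, 337104), 237232) = Rational(79971513167, 337104)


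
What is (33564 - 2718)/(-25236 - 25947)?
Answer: -10282/17061 ≈ -0.60266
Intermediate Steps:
(33564 - 2718)/(-25236 - 25947) = 30846/(-51183) = 30846*(-1/51183) = -10282/17061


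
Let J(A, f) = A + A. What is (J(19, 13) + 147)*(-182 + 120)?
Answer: -11470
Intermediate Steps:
J(A, f) = 2*A
(J(19, 13) + 147)*(-182 + 120) = (2*19 + 147)*(-182 + 120) = (38 + 147)*(-62) = 185*(-62) = -11470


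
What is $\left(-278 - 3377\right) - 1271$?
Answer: $-4926$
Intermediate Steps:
$\left(-278 - 3377\right) - 1271 = -3655 - 1271 = -4926$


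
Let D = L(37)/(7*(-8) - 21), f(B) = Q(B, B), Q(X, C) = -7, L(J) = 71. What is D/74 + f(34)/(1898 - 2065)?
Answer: 28029/951566 ≈ 0.029456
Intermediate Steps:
f(B) = -7
D = -71/77 (D = 71/(7*(-8) - 21) = 71/(-56 - 21) = 71/(-77) = 71*(-1/77) = -71/77 ≈ -0.92208)
D/74 + f(34)/(1898 - 2065) = -71/77/74 - 7/(1898 - 2065) = -71/77*1/74 - 7/(-167) = -71/5698 - 7*(-1/167) = -71/5698 + 7/167 = 28029/951566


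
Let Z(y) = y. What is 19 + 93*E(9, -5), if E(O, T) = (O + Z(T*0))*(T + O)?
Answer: 3367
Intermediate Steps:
E(O, T) = O*(O + T) (E(O, T) = (O + T*0)*(T + O) = (O + 0)*(O + T) = O*(O + T))
19 + 93*E(9, -5) = 19 + 93*(9*(9 - 5)) = 19 + 93*(9*4) = 19 + 93*36 = 19 + 3348 = 3367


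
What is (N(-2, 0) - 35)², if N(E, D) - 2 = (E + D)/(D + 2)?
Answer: 1156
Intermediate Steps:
N(E, D) = 2 + (D + E)/(2 + D) (N(E, D) = 2 + (E + D)/(D + 2) = 2 + (D + E)/(2 + D))
(N(-2, 0) - 35)² = ((4 - 2 + 3*0)/(2 + 0) - 35)² = ((4 - 2 + 0)/2 - 35)² = ((½)*2 - 35)² = (1 - 35)² = (-34)² = 1156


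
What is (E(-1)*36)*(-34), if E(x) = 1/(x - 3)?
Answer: 306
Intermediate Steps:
E(x) = 1/(-3 + x)
(E(-1)*36)*(-34) = (36/(-3 - 1))*(-34) = (36/(-4))*(-34) = -1/4*36*(-34) = -9*(-34) = 306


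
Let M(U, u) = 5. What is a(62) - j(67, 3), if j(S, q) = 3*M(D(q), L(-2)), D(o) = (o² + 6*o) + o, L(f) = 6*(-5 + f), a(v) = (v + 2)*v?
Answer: 3953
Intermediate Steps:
a(v) = v*(2 + v) (a(v) = (2 + v)*v = v*(2 + v))
L(f) = -30 + 6*f
D(o) = o² + 7*o
j(S, q) = 15 (j(S, q) = 3*5 = 15)
a(62) - j(67, 3) = 62*(2 + 62) - 1*15 = 62*64 - 15 = 3968 - 15 = 3953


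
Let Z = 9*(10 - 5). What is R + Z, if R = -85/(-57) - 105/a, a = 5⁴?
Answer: 330053/7125 ≈ 46.323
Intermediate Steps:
a = 625
R = 9428/7125 (R = -85/(-57) - 105/625 = -85*(-1/57) - 105*1/625 = 85/57 - 21/125 = 9428/7125 ≈ 1.3232)
Z = 45 (Z = 9*5 = 45)
R + Z = 9428/7125 + 45 = 330053/7125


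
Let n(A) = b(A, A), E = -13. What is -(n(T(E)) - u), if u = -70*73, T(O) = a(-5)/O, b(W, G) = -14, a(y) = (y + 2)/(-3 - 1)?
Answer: -5096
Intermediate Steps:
a(y) = -½ - y/4 (a(y) = (2 + y)/(-4) = (2 + y)*(-¼) = -½ - y/4)
T(O) = 3/(4*O) (T(O) = (-½ - ¼*(-5))/O = (-½ + 5/4)/O = 3/(4*O))
u = -5110
n(A) = -14
-(n(T(E)) - u) = -(-14 - 1*(-5110)) = -(-14 + 5110) = -1*5096 = -5096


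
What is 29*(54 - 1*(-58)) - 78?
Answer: 3170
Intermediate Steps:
29*(54 - 1*(-58)) - 78 = 29*(54 + 58) - 78 = 29*112 - 78 = 3248 - 78 = 3170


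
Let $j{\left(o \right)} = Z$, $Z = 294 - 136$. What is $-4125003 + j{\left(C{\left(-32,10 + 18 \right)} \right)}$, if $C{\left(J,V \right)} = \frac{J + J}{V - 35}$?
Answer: $-4124845$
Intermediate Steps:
$Z = 158$ ($Z = 294 - 136 = 158$)
$C{\left(J,V \right)} = \frac{2 J}{-35 + V}$
$j{\left(o \right)} = 158$
$-4125003 + j{\left(C{\left(-32,10 + 18 \right)} \right)} = -4125003 + 158 = -4124845$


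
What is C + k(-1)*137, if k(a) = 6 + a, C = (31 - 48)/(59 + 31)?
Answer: 61633/90 ≈ 684.81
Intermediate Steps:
C = -17/90 ≈ -0.18889
C + k(-1)*137 = -17/90 + (6 - 1)*137 = -17/90 + 5*137 = -17/90 + 685 = 61633/90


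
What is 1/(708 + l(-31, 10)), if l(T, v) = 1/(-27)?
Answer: 27/19115 ≈ 0.0014125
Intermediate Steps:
l(T, v) = -1/27
1/(708 + l(-31, 10)) = 1/(708 - 1/27) = 1/(19115/27) = 27/19115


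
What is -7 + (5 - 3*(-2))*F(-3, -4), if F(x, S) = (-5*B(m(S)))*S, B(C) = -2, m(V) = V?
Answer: -447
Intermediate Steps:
F(x, S) = 10*S (F(x, S) = (-5*(-2))*S = 10*S)
-7 + (5 - 3*(-2))*F(-3, -4) = -7 + (5 - 3*(-2))*(10*(-4)) = -7 + (5 + 6)*(-40) = -7 + 11*(-40) = -7 - 440 = -447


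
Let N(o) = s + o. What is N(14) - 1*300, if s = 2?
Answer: -284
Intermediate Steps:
N(o) = 2 + o
N(14) - 1*300 = (2 + 14) - 1*300 = 16 - 300 = -284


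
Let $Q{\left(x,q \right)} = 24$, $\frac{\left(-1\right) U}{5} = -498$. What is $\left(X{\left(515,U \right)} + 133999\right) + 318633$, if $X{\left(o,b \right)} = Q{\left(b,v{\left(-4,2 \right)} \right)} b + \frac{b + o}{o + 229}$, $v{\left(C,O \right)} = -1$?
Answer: $\frac{381222653}{744} \approx 5.124 \cdot 10^{5}$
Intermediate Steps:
$U = 2490$ ($U = \left(-5\right) \left(-498\right) = 2490$)
$X{\left(o,b \right)} = 24 b + \frac{b + o}{229 + o}$ ($X{\left(o,b \right)} = 24 b + \frac{b + o}{o + 229} = 24 b + \frac{b + o}{229 + o}$)
$\left(X{\left(515,U \right)} + 133999\right) + 318633 = \left(\frac{515 + 5497 \cdot 2490 + 24 \cdot 2490 \cdot 515}{229 + 515} + 133999\right) + 318633 = \left(\frac{515 + 13687530 + 30776400}{744} + 133999\right) + 318633 = \left(\frac{1}{744} \cdot 44464445 + 133999\right) + 318633 = \left(\frac{44464445}{744} + 133999\right) + 318633 = \frac{144159701}{744} + 318633 = \frac{381222653}{744}$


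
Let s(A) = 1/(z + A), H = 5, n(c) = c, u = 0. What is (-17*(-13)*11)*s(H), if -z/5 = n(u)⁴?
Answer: 2431/5 ≈ 486.20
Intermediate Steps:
z = 0 (z = -5*0⁴ = -5*0 = 0)
s(A) = 1/A (s(A) = 1/(0 + A) = 1/A)
(-17*(-13)*11)*s(H) = (-17*(-13)*11)/5 = (221*11)*(⅕) = 2431*(⅕) = 2431/5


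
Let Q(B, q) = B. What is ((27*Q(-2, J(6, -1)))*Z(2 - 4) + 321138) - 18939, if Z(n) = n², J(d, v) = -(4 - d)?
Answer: 301983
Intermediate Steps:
J(d, v) = -4 + d
((27*Q(-2, J(6, -1)))*Z(2 - 4) + 321138) - 18939 = ((27*(-2))*(2 - 4)² + 321138) - 18939 = (-54*(-2)² + 321138) - 18939 = (-54*4 + 321138) - 18939 = (-216 + 321138) - 18939 = 320922 - 18939 = 301983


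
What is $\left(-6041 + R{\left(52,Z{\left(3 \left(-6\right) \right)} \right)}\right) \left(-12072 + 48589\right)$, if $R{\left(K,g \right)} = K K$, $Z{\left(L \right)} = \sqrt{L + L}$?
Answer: $-121857229$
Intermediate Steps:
$Z{\left(L \right)} = \sqrt{2} \sqrt{L}$ ($Z{\left(L \right)} = \sqrt{2 L} = \sqrt{2} \sqrt{L}$)
$R{\left(K,g \right)} = K^{2}$
$\left(-6041 + R{\left(52,Z{\left(3 \left(-6\right) \right)} \right)}\right) \left(-12072 + 48589\right) = \left(-6041 + 52^{2}\right) \left(-12072 + 48589\right) = \left(-6041 + 2704\right) 36517 = \left(-3337\right) 36517 = -121857229$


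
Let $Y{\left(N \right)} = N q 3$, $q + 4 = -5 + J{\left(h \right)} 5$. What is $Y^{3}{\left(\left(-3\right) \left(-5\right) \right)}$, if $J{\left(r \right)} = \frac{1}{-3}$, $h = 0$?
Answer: $-110592000$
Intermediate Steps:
$J{\left(r \right)} = - \frac{1}{3}$
$q = - \frac{32}{3}$ ($q = -4 - \frac{20}{3} = - \frac{32}{3} \approx -10.667$)
$Y{\left(N \right)} = - 32 N$ ($Y{\left(N \right)} = N \left(- \frac{32}{3}\right) 3 = - \frac{32 N}{3} \cdot 3 = - 32 N$)
$Y^{3}{\left(\left(-3\right) \left(-5\right) \right)} = \left(- 32 \left(\left(-3\right) \left(-5\right)\right)\right)^{3} = \left(\left(-32\right) 15\right)^{3} = \left(-480\right)^{3} = -110592000$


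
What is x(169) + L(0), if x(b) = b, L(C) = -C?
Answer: 169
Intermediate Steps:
x(169) + L(0) = 169 - 1*0 = 169 + 0 = 169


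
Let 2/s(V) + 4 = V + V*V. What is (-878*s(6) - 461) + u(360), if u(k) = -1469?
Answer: -37548/19 ≈ -1976.2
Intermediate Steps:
s(V) = 2/(-4 + V + V²) (s(V) = 2/(-4 + (V + V*V)) = 2/(-4 + (V + V²)) = 2/(-4 + V + V²))
(-878*s(6) - 461) + u(360) = (-1756/(-4 + 6 + 6²) - 461) - 1469 = (-1756/(-4 + 6 + 36) - 461) - 1469 = (-1756/38 - 461) - 1469 = (-878*1/19 - 461) - 1469 = (-878/19 - 461) - 1469 = -9637/19 - 1469 = -37548/19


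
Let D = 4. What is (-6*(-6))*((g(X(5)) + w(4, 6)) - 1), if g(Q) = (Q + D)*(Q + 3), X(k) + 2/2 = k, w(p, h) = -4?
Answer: 1836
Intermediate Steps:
X(k) = -1 + k
g(Q) = (3 + Q)*(4 + Q) (g(Q) = (Q + 4)*(Q + 3) = (4 + Q)*(3 + Q) = (3 + Q)*(4 + Q))
(-6*(-6))*((g(X(5)) + w(4, 6)) - 1) = (-6*(-6))*(((12 + (-1 + 5)**2 + 7*(-1 + 5)) - 4) - 1) = 36*(((12 + 4**2 + 7*4) - 4) - 1) = 36*(((12 + 16 + 28) - 4) - 1) = 36*((56 - 4) - 1) = 36*(52 - 1) = 36*51 = 1836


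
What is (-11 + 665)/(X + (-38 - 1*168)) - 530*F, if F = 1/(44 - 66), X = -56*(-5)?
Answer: 13402/407 ≈ 32.929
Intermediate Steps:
X = 280
F = -1/22 (F = 1/(-22) = -1/22 ≈ -0.045455)
(-11 + 665)/(X + (-38 - 1*168)) - 530*F = (-11 + 665)/(280 + (-38 - 1*168)) - 530*(-1/22) = 654/(280 + (-38 - 168)) + 265/11 = 654/(280 - 206) + 265/11 = 654/74 + 265/11 = 654*(1/74) + 265/11 = 327/37 + 265/11 = 13402/407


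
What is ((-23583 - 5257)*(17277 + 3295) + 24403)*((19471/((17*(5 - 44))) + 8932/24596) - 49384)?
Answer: 278583828385304804/9503 ≈ 2.9315e+13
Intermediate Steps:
((-23583 - 5257)*(17277 + 3295) + 24403)*((19471/((17*(5 - 44))) + 8932/24596) - 49384) = (-28840*20572 + 24403)*((19471/((17*(-39))) + 8932*(1/24596)) - 49384) = (-593296480 + 24403)*((19471/(-663) + 203/559) - 49384) = -593272077*((19471*(-1/663) + 203/559) - 49384) = -593272077*((-19471/663 + 203/559) - 49384) = -593272077*(-826900/28509 - 49384) = -593272077*(-1408715356/28509) = 278583828385304804/9503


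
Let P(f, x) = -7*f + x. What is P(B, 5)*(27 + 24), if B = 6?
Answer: -1887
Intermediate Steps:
P(f, x) = x - 7*f
P(B, 5)*(27 + 24) = (5 - 7*6)*(27 + 24) = (5 - 42)*51 = -37*51 = -1887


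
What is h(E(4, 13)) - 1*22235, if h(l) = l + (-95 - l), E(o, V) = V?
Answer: -22330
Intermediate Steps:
h(l) = -95
h(E(4, 13)) - 1*22235 = -95 - 1*22235 = -95 - 22235 = -22330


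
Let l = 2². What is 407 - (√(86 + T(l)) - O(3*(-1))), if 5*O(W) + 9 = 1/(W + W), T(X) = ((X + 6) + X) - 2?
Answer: 2431/6 - 7*√2 ≈ 395.27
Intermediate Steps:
l = 4
T(X) = 4 + 2*X (T(X) = ((6 + X) + X) - 2 = (6 + 2*X) - 2 = 4 + 2*X)
O(W) = -9/5 + 1/(10*W) (O(W) = -9/5 + 1/(5*(W + W)) = -9/5 + 1/(5*((2*W))) = -9/5 + (1/(2*W))/5 = -9/5 + 1/(10*W))
407 - (√(86 + T(l)) - O(3*(-1))) = 407 - (√(86 + (4 + 2*4)) - (1 - 54*(-1))/(10*(3*(-1)))) = 407 - (√(86 + (4 + 8)) - (1 - 18*(-3))/(10*(-3))) = 407 - (√(86 + 12) - (-1)*(1 + 54)/(10*3)) = 407 - (√98 - (-1)*55/(10*3)) = 407 - (7*√2 - 1*(-11/6)) = 407 - (7*√2 + 11/6) = 407 - (11/6 + 7*√2) = 407 + (-11/6 - 7*√2) = 2431/6 - 7*√2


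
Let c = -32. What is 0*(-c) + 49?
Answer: 49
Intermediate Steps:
0*(-c) + 49 = 0*(-1*(-32)) + 49 = 0*32 + 49 = 0 + 49 = 49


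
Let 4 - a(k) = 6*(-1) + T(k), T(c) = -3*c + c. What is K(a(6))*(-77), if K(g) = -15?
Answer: 1155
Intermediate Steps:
T(c) = -2*c
a(k) = 10 + 2*k (a(k) = 4 - (6*(-1) - 2*k) = 4 - (-6 - 2*k) = 4 + (6 + 2*k) = 10 + 2*k)
K(a(6))*(-77) = -15*(-77) = 1155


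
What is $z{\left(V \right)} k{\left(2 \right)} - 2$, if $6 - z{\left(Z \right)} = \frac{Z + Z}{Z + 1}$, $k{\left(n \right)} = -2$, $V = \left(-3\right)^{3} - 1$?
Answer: $- \frac{266}{27} \approx -9.8519$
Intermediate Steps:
$V = -28$ ($V = -27 - 1 = -28$)
$z{\left(Z \right)} = 6 - \frac{2 Z}{1 + Z}$ ($z{\left(Z \right)} = 6 - \frac{Z + Z}{Z + 1} = 6 - \frac{2 Z}{1 + Z}$)
$z{\left(V \right)} k{\left(2 \right)} - 2 = \frac{2 \left(3 + 2 \left(-28\right)\right)}{1 - 28} \left(-2\right) - 2 = \frac{2 \left(3 - 56\right)}{-27} \left(-2\right) - 2 = 2 \left(- \frac{1}{27}\right) \left(-53\right) \left(-2\right) - 2 = \frac{106}{27} \left(-2\right) - 2 = - \frac{212}{27} - 2 = - \frac{266}{27}$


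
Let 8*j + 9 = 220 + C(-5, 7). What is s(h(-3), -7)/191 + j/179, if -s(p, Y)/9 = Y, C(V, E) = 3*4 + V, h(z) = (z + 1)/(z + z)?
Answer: 65927/136756 ≈ 0.48208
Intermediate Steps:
h(z) = (1 + z)/(2*z) (h(z) = (1 + z)/((2*z)) = (1 + z)*(1/(2*z)) = (1 + z)/(2*z))
C(V, E) = 12 + V
s(p, Y) = -9*Y
j = 109/4 (j = -9/8 + (220 + (12 - 5))/8 = -9/8 + (220 + 7)/8 = -9/8 + (⅛)*227 = -9/8 + 227/8 = 109/4 ≈ 27.250)
s(h(-3), -7)/191 + j/179 = -9*(-7)/191 + (109/4)/179 = 63*(1/191) + (109/4)*(1/179) = 63/191 + 109/716 = 65927/136756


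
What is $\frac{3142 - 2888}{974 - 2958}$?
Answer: $- \frac{127}{992} \approx -0.12802$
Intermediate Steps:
$\frac{3142 - 2888}{974 - 2958} = \frac{254}{-1984} = 254 \left(- \frac{1}{1984}\right) = - \frac{127}{992}$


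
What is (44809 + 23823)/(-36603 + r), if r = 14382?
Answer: -68632/22221 ≈ -3.0886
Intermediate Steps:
(44809 + 23823)/(-36603 + r) = (44809 + 23823)/(-36603 + 14382) = 68632/(-22221) = 68632*(-1/22221) = -68632/22221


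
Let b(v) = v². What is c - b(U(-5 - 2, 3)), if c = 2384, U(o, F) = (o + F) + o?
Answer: 2263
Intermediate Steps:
U(o, F) = F + 2*o (U(o, F) = (F + o) + o = F + 2*o)
c - b(U(-5 - 2, 3)) = 2384 - (3 + 2*(-5 - 2))² = 2384 - (3 + 2*(-7))² = 2384 - (3 - 14)² = 2384 - 1*(-11)² = 2384 - 1*121 = 2384 - 121 = 2263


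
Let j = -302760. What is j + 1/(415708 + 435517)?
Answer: -257716880999/851225 ≈ -3.0276e+5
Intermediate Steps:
j + 1/(415708 + 435517) = -302760 + 1/(415708 + 435517) = -302760 + 1/851225 = -257716880999/851225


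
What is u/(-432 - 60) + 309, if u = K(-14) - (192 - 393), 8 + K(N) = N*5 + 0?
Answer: 1235/4 ≈ 308.75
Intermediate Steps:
K(N) = -8 + 5*N (K(N) = -8 + (N*5 + 0) = -8 + (5*N + 0) = -8 + 5*N)
u = 123 (u = (-8 + 5*(-14)) - (192 - 393) = (-8 - 70) - 1*(-201) = -78 + 201 = 123)
u/(-432 - 60) + 309 = 123/(-432 - 60) + 309 = 123/(-492) + 309 = 123*(-1/492) + 309 = -1/4 + 309 = 1235/4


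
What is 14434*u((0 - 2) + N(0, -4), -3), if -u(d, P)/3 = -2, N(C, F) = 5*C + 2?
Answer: 86604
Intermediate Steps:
N(C, F) = 2 + 5*C
u(d, P) = 6 (u(d, P) = -3*(-2) = 6)
14434*u((0 - 2) + N(0, -4), -3) = 14434*6 = 86604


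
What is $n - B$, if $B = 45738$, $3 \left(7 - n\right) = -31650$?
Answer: $-35181$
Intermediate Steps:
$n = 10557$ ($n = 7 - -10550 = 7 + 10550 = 10557$)
$n - B = 10557 - 45738 = -35181$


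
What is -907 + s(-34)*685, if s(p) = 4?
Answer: 1833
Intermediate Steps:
-907 + s(-34)*685 = -907 + 4*685 = -907 + 2740 = 1833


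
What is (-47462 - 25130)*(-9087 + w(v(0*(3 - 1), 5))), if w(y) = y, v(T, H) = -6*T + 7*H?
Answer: 657102784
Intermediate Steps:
(-47462 - 25130)*(-9087 + w(v(0*(3 - 1), 5))) = (-47462 - 25130)*(-9087 + (-0*(3 - 1) + 7*5)) = -72592*(-9087 + (-0*2 + 35)) = -72592*(-9087 + (-6*0 + 35)) = -72592*(-9087 + (0 + 35)) = -72592*(-9087 + 35) = -72592*(-9052) = 657102784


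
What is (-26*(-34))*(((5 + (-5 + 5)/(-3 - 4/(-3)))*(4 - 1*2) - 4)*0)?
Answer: 0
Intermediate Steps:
(-26*(-34))*(((5 + (-5 + 5)/(-3 - 4/(-3)))*(4 - 1*2) - 4)*0) = 884*(((5 + 0/(-3 - 4*(-⅓)))*(4 - 2) - 4)*0) = 884*(((5 + 0/(-3 + 4/3))*2 - 4)*0) = 884*(((5 + 0/(-5/3))*2 - 4)*0) = 884*(((5 + 0*(-⅗))*2 - 4)*0) = 884*(((5 + 0)*2 - 4)*0) = 884*((5*2 - 4)*0) = 884*((10 - 4)*0) = 884*(6*0) = 884*0 = 0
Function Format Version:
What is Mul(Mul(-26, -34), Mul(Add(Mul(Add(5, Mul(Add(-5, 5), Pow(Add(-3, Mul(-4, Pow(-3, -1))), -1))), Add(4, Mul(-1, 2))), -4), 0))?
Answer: 0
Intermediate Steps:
Mul(Mul(-26, -34), Mul(Add(Mul(Add(5, Mul(Add(-5, 5), Pow(Add(-3, Mul(-4, Pow(-3, -1))), -1))), Add(4, Mul(-1, 2))), -4), 0)) = Mul(884, Mul(Add(Mul(Add(5, Mul(0, Pow(Add(-3, Mul(-4, Rational(-1, 3))), -1))), Add(4, -2)), -4), 0)) = Mul(884, Mul(Add(Mul(Add(5, Mul(0, Pow(Add(-3, Rational(4, 3)), -1))), 2), -4), 0)) = Mul(884, Mul(Add(Mul(Add(5, Mul(0, Pow(Rational(-5, 3), -1))), 2), -4), 0)) = Mul(884, Mul(Add(Mul(Add(5, Mul(0, Rational(-3, 5))), 2), -4), 0)) = Mul(884, Mul(Add(Mul(Add(5, 0), 2), -4), 0)) = Mul(884, Mul(Add(Mul(5, 2), -4), 0)) = Mul(884, Mul(Add(10, -4), 0)) = Mul(884, Mul(6, 0)) = Mul(884, 0) = 0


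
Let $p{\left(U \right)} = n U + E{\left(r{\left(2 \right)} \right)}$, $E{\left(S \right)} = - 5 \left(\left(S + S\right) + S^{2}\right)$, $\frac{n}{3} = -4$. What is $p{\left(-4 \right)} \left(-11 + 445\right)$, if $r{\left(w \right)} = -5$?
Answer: $-11718$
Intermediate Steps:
$n = -12$ ($n = 3 \left(-4\right) = -12$)
$E{\left(S \right)} = - 10 S - 5 S^{2}$ ($E{\left(S \right)} = - 5 \left(2 S + S^{2}\right) = - 5 \left(S^{2} + 2 S\right) = - 10 S - 5 S^{2}$)
$p{\left(U \right)} = -75 - 12 U$ ($p{\left(U \right)} = - 12 U - - 25 \left(2 - 5\right) = - 12 U - \left(-25\right) \left(-3\right) = - 12 U - 75 = -75 - 12 U$)
$p{\left(-4 \right)} \left(-11 + 445\right) = \left(-75 - -48\right) \left(-11 + 445\right) = \left(-75 + 48\right) 434 = \left(-27\right) 434 = -11718$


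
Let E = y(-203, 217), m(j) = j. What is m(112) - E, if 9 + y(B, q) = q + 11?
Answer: -107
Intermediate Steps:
y(B, q) = 2 + q (y(B, q) = -9 + (q + 11) = -9 + (11 + q) = 2 + q)
E = 219 (E = 2 + 217 = 219)
m(112) - E = 112 - 1*219 = 112 - 219 = -107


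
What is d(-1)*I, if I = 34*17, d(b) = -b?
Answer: 578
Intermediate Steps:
I = 578
d(-1)*I = -1*(-1)*578 = 1*578 = 578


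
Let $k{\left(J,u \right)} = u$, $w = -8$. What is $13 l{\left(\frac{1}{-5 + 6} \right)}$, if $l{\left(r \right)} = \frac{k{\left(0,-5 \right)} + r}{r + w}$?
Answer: $\frac{52}{7} \approx 7.4286$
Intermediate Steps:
$l{\left(r \right)} = \frac{-5 + r}{-8 + r}$ ($l{\left(r \right)} = \frac{-5 + r}{r - 8} = \frac{-5 + r}{-8 + r}$)
$13 l{\left(\frac{1}{-5 + 6} \right)} = 13 \frac{-5 + \frac{1}{-5 + 6}}{-8 + \frac{1}{-5 + 6}} = 13 \frac{-5 + 1^{-1}}{-8 + 1^{-1}} = 13 \frac{-5 + 1}{-8 + 1} = 13 \frac{1}{-7} \left(-4\right) = 13 \left(\left(- \frac{1}{7}\right) \left(-4\right)\right) = 13 \cdot \frac{4}{7} = \frac{52}{7}$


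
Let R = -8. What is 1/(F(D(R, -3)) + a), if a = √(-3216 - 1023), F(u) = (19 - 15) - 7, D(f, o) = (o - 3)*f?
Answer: -1/1416 - I*√471/1416 ≈ -0.00070621 - 0.015327*I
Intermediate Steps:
D(f, o) = f*(-3 + o) (D(f, o) = (-3 + o)*f = f*(-3 + o))
F(u) = -3 (F(u) = 4 - 7 = -3)
a = 3*I*√471 (a = √(-4239) = 3*I*√471 ≈ 65.108*I)
1/(F(D(R, -3)) + a) = 1/(-3 + 3*I*√471)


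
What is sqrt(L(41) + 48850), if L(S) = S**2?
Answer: 13*sqrt(299) ≈ 224.79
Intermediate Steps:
sqrt(L(41) + 48850) = sqrt(41**2 + 48850) = sqrt(1681 + 48850) = sqrt(50531) = 13*sqrt(299)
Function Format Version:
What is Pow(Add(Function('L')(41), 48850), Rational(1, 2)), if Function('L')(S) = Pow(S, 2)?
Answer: Mul(13, Pow(299, Rational(1, 2))) ≈ 224.79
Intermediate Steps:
Pow(Add(Function('L')(41), 48850), Rational(1, 2)) = Pow(Add(Pow(41, 2), 48850), Rational(1, 2)) = Pow(Add(1681, 48850), Rational(1, 2)) = Pow(50531, Rational(1, 2)) = Mul(13, Pow(299, Rational(1, 2)))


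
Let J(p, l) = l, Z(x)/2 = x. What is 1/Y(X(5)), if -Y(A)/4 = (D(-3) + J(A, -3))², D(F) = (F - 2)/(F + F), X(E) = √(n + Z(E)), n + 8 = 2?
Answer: -9/169 ≈ -0.053254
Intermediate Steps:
n = -6 (n = -8 + 2 = -6)
Z(x) = 2*x
X(E) = √(-6 + 2*E)
D(F) = (-2 + F)/(2*F) (D(F) = (-2 + F)/((2*F)) = (-2 + F)*(1/(2*F)) = (-2 + F)/(2*F))
Y(A) = -169/9 (Y(A) = -4*((½)*(-2 - 3)/(-3) - 3)² = -4*((½)*(-⅓)*(-5) - 3)² = -4*(⅚ - 3)² = -4*(-13/6)² = -4*169/36 = -169/9)
1/Y(X(5)) = 1/(-169/9) = -9/169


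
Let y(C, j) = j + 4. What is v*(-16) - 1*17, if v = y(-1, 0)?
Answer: -81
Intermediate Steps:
y(C, j) = 4 + j
v = 4 (v = 4 + 0 = 4)
v*(-16) - 1*17 = 4*(-16) - 1*17 = -64 - 17 = -81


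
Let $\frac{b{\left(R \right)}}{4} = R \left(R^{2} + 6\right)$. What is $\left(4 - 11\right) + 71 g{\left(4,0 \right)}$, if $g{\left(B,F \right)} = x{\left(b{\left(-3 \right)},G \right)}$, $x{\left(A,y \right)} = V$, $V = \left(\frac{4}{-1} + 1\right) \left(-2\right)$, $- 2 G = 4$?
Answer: $419$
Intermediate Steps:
$b{\left(R \right)} = 4 R \left(6 + R^{2}\right)$ ($b{\left(R \right)} = 4 R \left(R^{2} + 6\right) = 4 R \left(6 + R^{2}\right)$)
$G = -2$ ($G = \left(- \frac{1}{2}\right) 4 = -2$)
$V = 6$ ($V = \left(4 \left(-1\right) + 1\right) \left(-2\right) = \left(-4 + 1\right) \left(-2\right) = \left(-3\right) \left(-2\right) = 6$)
$x{\left(A,y \right)} = 6$
$g{\left(B,F \right)} = 6$
$\left(4 - 11\right) + 71 g{\left(4,0 \right)} = \left(4 - 11\right) + 71 \cdot 6 = \left(4 - 11\right) + 426 = -7 + 426 = 419$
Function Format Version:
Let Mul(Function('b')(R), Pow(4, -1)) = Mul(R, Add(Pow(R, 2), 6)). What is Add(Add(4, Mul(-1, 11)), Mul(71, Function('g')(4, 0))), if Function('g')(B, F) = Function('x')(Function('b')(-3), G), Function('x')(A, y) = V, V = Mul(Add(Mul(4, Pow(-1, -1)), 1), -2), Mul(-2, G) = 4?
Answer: 419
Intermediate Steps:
Function('b')(R) = Mul(4, R, Add(6, Pow(R, 2))) (Function('b')(R) = Mul(4, Mul(R, Add(Pow(R, 2), 6))) = Mul(4, Mul(R, Add(6, Pow(R, 2)))) = Mul(4, R, Add(6, Pow(R, 2))))
G = -2 (G = Mul(Rational(-1, 2), 4) = -2)
V = 6 (V = Mul(Add(Mul(4, -1), 1), -2) = Mul(Add(-4, 1), -2) = Mul(-3, -2) = 6)
Function('x')(A, y) = 6
Function('g')(B, F) = 6
Add(Add(4, Mul(-1, 11)), Mul(71, Function('g')(4, 0))) = Add(Add(4, Mul(-1, 11)), Mul(71, 6)) = Add(Add(4, -11), 426) = Add(-7, 426) = 419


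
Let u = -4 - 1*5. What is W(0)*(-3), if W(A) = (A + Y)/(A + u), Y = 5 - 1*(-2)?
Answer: 7/3 ≈ 2.3333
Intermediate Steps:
Y = 7 (Y = 5 + 2 = 7)
u = -9 (u = -4 - 5 = -9)
W(A) = (7 + A)/(-9 + A) (W(A) = (A + 7)/(A - 9) = (7 + A)/(-9 + A))
W(0)*(-3) = ((7 + 0)/(-9 + 0))*(-3) = (7/(-9))*(-3) = -1/9*7*(-3) = -7/9*(-3) = 7/3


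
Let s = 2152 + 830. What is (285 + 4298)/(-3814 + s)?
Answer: -4583/832 ≈ -5.5084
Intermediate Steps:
s = 2982
(285 + 4298)/(-3814 + s) = (285 + 4298)/(-3814 + 2982) = 4583/(-832) = 4583*(-1/832) = -4583/832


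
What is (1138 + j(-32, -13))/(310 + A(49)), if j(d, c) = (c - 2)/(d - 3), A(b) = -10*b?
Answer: -7969/1260 ≈ -6.3246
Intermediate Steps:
j(d, c) = (-2 + c)/(-3 + d)
(1138 + j(-32, -13))/(310 + A(49)) = (1138 + (-2 - 13)/(-3 - 32))/(310 - 10*49) = (1138 - 15/(-35))/(310 - 490) = (1138 - 1/35*(-15))/(-180) = (1138 + 3/7)*(-1/180) = (7969/7)*(-1/180) = -7969/1260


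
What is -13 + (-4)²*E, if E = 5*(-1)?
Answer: -93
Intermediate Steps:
E = -5
-13 + (-4)²*E = -13 + (-4)²*(-5) = -13 + 16*(-5) = -13 - 80 = -93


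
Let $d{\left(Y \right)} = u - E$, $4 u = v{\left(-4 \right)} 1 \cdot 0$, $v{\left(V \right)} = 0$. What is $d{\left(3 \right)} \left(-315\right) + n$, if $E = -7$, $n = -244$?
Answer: $-2449$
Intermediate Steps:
$u = 0$ ($u = \frac{0 \cdot 1 \cdot 0}{4} = \frac{0 \cdot 0}{4} = \frac{1}{4} \cdot 0 = 0$)
$d{\left(Y \right)} = 7$ ($d{\left(Y \right)} = 0 - -7 = 0 + 7 = 7$)
$d{\left(3 \right)} \left(-315\right) + n = 7 \left(-315\right) - 244 = -2205 - 244 = -2449$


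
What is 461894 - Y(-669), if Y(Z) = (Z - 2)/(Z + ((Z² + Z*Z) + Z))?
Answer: 412833467567/893784 ≈ 4.6189e+5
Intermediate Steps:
Y(Z) = (-2 + Z)/(2*Z + 2*Z²) (Y(Z) = (-2 + Z)/(Z + ((Z² + Z²) + Z)) = (-2 + Z)/(Z + (2*Z² + Z)) = (-2 + Z)/(Z + (Z + 2*Z²)) = (-2 + Z)/(2*Z + 2*Z²))
461894 - Y(-669) = 461894 - (-2 - 669)/(2*(-669)*(1 - 669)) = 461894 - (-1)*(-671)/(2*669*(-668)) = 461894 - (-1)*(-1)*(-671)/(2*669*668) = 461894 - 1*(-671/893784) = 461894 + 671/893784 = 412833467567/893784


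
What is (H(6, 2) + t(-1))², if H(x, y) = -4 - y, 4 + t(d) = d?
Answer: 121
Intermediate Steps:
t(d) = -4 + d
(H(6, 2) + t(-1))² = ((-4 - 1*2) + (-4 - 1))² = ((-4 - 2) - 5)² = (-6 - 5)² = (-11)² = 121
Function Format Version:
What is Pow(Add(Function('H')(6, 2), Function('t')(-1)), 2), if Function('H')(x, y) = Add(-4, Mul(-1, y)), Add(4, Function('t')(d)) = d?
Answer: 121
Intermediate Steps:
Function('t')(d) = Add(-4, d)
Pow(Add(Function('H')(6, 2), Function('t')(-1)), 2) = Pow(Add(Add(-4, Mul(-1, 2)), Add(-4, -1)), 2) = Pow(Add(Add(-4, -2), -5), 2) = Pow(Add(-6, -5), 2) = Pow(-11, 2) = 121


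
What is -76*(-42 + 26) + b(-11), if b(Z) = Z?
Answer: 1205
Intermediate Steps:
-76*(-42 + 26) + b(-11) = -76*(-42 + 26) - 11 = -76*(-16) - 11 = 1216 - 11 = 1205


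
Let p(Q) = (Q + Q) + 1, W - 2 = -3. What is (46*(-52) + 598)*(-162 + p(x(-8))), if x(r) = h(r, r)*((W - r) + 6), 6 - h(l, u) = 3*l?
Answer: -1110486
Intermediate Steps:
h(l, u) = 6 - 3*l
W = -1 (W = 2 - 3 = -1)
x(r) = (5 - r)*(6 - 3*r) (x(r) = (6 - 3*r)*((-1 - r) + 6) = (6 - 3*r)*(5 - r) = (5 - r)*(6 - 3*r))
p(Q) = 1 + 2*Q (p(Q) = 2*Q + 1 = 1 + 2*Q)
(46*(-52) + 598)*(-162 + p(x(-8))) = (46*(-52) + 598)*(-162 + (1 + 2*(3*(-5 - 8)*(-2 - 8)))) = (-2392 + 598)*(-162 + (1 + 2*(3*(-13)*(-10)))) = -1794*(-162 + (1 + 2*390)) = -1794*(-162 + (1 + 780)) = -1794*(-162 + 781) = -1794*619 = -1110486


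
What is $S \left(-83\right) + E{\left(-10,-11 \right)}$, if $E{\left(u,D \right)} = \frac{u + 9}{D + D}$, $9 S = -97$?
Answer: $\frac{177131}{198} \approx 894.6$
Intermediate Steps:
$S = - \frac{97}{9}$ ($S = \frac{1}{9} \left(-97\right) = - \frac{97}{9} \approx -10.778$)
$E{\left(u,D \right)} = \frac{9 + u}{2 D}$
$S \left(-83\right) + E{\left(-10,-11 \right)} = \left(- \frac{97}{9}\right) \left(-83\right) + \frac{9 - 10}{2 \left(-11\right)} = \frac{8051}{9} + \frac{1}{2} \left(- \frac{1}{11}\right) \left(-1\right) = \frac{8051}{9} + \frac{1}{22} = \frac{177131}{198}$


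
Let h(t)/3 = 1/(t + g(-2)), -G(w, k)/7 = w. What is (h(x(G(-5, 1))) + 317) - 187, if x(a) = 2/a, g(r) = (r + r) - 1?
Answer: 22385/173 ≈ 129.39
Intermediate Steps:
g(r) = -1 + 2*r (g(r) = 2*r - 1 = -1 + 2*r)
G(w, k) = -7*w
h(t) = 3/(-5 + t) (h(t) = 3/(t + (-1 + 2*(-2))) = 3/(t + (-1 - 4)) = 3/(t - 5) = 3/(-5 + t))
(h(x(G(-5, 1))) + 317) - 187 = (3/(-5 + 2/((-7*(-5)))) + 317) - 187 = (3/(-5 + 2/35) + 317) - 187 = (3/(-173/35) + 317) - 187 = (3*(-35/173) + 317) - 187 = (-105/173 + 317) - 187 = 54736/173 - 187 = 22385/173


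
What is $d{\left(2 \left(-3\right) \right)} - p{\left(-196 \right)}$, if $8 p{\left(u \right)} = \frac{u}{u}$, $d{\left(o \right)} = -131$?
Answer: $- \frac{1049}{8} \approx -131.13$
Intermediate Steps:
$p{\left(u \right)} = \frac{1}{8}$ ($p{\left(u \right)} = \frac{u \frac{1}{u}}{8} = \frac{1}{8} \cdot 1 = \frac{1}{8}$)
$d{\left(2 \left(-3\right) \right)} - p{\left(-196 \right)} = -131 - \frac{1}{8} = - \frac{1049}{8}$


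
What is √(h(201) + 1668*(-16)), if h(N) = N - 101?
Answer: 34*I*√23 ≈ 163.06*I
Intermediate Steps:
h(N) = -101 + N
√(h(201) + 1668*(-16)) = √((-101 + 201) + 1668*(-16)) = √(100 - 26688) = √(-26588) = 34*I*√23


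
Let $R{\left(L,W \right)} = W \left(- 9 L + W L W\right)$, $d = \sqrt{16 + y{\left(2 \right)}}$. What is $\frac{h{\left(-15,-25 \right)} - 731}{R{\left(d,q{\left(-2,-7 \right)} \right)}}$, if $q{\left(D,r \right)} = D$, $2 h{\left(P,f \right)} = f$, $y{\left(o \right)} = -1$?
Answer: $- \frac{1487 \sqrt{15}}{300} \approx -19.197$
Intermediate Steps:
$h{\left(P,f \right)} = \frac{f}{2}$
$d = \sqrt{15}$ ($d = \sqrt{16 - 1} = \sqrt{15} \approx 3.873$)
$R{\left(L,W \right)} = W \left(- 9 L + L W^{2}\right)$ ($R{\left(L,W \right)} = W \left(- 9 L + L W W\right) = W \left(- 9 L + L W^{2}\right)$)
$\frac{h{\left(-15,-25 \right)} - 731}{R{\left(d,q{\left(-2,-7 \right)} \right)}} = \frac{\frac{1}{2} \left(-25\right) - 731}{\sqrt{15} \left(-2\right) \left(-9 + \left(-2\right)^{2}\right)} = \frac{- \frac{25}{2} - 731}{\sqrt{15} \left(-2\right) \left(-9 + 4\right)} = - \frac{1487}{2 \sqrt{15} \left(-2\right) \left(-5\right)} = - \frac{1487}{2 \cdot 10 \sqrt{15}} = - \frac{1487 \frac{\sqrt{15}}{150}}{2} = - \frac{1487 \sqrt{15}}{300}$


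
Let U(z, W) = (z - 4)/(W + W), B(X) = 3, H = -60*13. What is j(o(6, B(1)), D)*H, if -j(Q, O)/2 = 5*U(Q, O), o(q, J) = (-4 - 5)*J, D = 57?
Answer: -40300/19 ≈ -2121.1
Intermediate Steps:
H = -780
o(q, J) = -9*J
U(z, W) = (-4 + z)/(2*W) (U(z, W) = (-4 + z)/((2*W)) = (-4 + z)*(1/(2*W)) = (-4 + z)/(2*W))
j(Q, O) = -5*(-4 + Q)/O (j(Q, O) = -10*(-4 + Q)/(2*O) = -5*(-4 + Q)/O)
j(o(6, B(1)), D)*H = (5*(4 - (-9)*3)/57)*(-780) = (5*(1/57)*(4 - 1*(-27)))*(-780) = (5*(1/57)*(4 + 27))*(-780) = (5*(1/57)*31)*(-780) = (155/57)*(-780) = -40300/19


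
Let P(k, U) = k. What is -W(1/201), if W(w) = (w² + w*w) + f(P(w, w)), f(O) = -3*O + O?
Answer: 400/40401 ≈ 0.0099007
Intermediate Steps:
f(O) = -2*O
W(w) = -2*w + 2*w² (W(w) = (w² + w*w) - 2*w = (w² + w²) - 2*w = 2*w² - 2*w = -2*w + 2*w²)
-W(1/201) = -2*(-1 + 1/201)/201 = -2*(-200)/(201*201) = -1*(-400/40401) = 400/40401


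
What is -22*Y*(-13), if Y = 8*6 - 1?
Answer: 13442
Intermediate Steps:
Y = 47 (Y = 48 - 1 = 47)
-22*Y*(-13) = -22*47*(-13) = -1034*(-13) = 13442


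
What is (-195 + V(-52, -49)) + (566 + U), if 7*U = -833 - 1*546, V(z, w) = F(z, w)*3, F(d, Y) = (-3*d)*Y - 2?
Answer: -22764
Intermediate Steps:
F(d, Y) = -2 - 3*Y*d (F(d, Y) = -3*Y*d - 2 = -2 - 3*Y*d)
V(z, w) = -6 - 9*w*z (V(z, w) = (-2 - 3*w*z)*3 = -6 - 9*w*z)
U = -197 (U = (-833 - 1*546)/7 = (-833 - 546)/7 = (⅐)*(-1379) = -197)
(-195 + V(-52, -49)) + (566 + U) = (-195 + (-6 - 9*(-49)*(-52))) + (566 - 197) = (-195 + (-6 - 22932)) + 369 = (-195 - 22938) + 369 = -23133 + 369 = -22764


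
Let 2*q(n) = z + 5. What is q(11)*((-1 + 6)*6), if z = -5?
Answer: 0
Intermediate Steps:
q(n) = 0 (q(n) = (-5 + 5)/2 = (½)*0 = 0)
q(11)*((-1 + 6)*6) = 0*((-1 + 6)*6) = 0*(5*6) = 0*30 = 0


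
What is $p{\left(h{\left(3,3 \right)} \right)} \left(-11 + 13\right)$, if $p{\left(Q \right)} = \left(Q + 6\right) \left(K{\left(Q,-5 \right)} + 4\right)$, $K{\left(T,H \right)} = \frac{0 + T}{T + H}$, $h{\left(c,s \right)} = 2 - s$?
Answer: $\frac{125}{3} \approx 41.667$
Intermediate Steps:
$K{\left(T,H \right)} = \frac{T}{H + T}$
$p{\left(Q \right)} = \left(4 + \frac{Q}{-5 + Q}\right) \left(6 + Q\right)$ ($p{\left(Q \right)} = \left(Q + 6\right) \left(\frac{Q}{-5 + Q} + 4\right) = \left(6 + Q\right) \left(4 + \frac{Q}{-5 + Q}\right) = \left(4 + \frac{Q}{-5 + Q}\right) \left(6 + Q\right)$)
$p{\left(h{\left(3,3 \right)} \right)} \left(-11 + 13\right) = \frac{5 \left(-24 + \left(2 - 3\right)^{2} + 2 \left(2 - 3\right)\right)}{-5 + \left(2 - 3\right)} \left(-11 + 13\right) = \frac{5 \left(-24 + \left(2 - 3\right)^{2} + 2 \left(2 - 3\right)\right)}{-5 + \left(2 - 3\right)} 2 = \frac{5 \left(-24 + \left(-1\right)^{2} + 2 \left(-1\right)\right)}{-5 - 1} \cdot 2 = \frac{5 \left(-24 + 1 - 2\right)}{-6} \cdot 2 = 5 \left(- \frac{1}{6}\right) \left(-25\right) 2 = \frac{125}{6} \cdot 2 = \frac{125}{3}$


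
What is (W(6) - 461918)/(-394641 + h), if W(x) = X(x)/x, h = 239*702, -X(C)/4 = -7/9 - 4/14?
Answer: 87302368/42877107 ≈ 2.0361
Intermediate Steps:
X(C) = 268/63 (X(C) = -4*(-7/9 - 4/14) = -4*(-7*⅑ - 4*1/14) = -4*(-7/9 - 2/7) = -4*(-67/63) = 268/63)
h = 167778
W(x) = 268/(63*x)
(W(6) - 461918)/(-394641 + h) = ((268/63)/6 - 461918)/(-394641 + 167778) = ((268/63)*(⅙) - 461918)/(-226863) = (134/189 - 461918)*(-1/226863) = -87302368/189*(-1/226863) = 87302368/42877107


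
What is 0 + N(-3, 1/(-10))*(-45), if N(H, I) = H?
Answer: 135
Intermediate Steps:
0 + N(-3, 1/(-10))*(-45) = 0 - 3*(-45) = 0 + 135 = 135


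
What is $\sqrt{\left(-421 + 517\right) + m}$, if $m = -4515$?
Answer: $3 i \sqrt{491} \approx 66.476 i$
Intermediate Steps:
$\sqrt{\left(-421 + 517\right) + m} = \sqrt{\left(-421 + 517\right) - 4515} = \sqrt{96 - 4515} = \sqrt{-4419} = 3 i \sqrt{491}$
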